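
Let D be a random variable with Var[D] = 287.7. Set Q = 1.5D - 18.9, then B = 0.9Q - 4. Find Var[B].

Var[B] = 524.33325

Var[Q] = 1.5²·287.7 = 647.325.
Var[B] = 0.9²·647.325 = 524.33325.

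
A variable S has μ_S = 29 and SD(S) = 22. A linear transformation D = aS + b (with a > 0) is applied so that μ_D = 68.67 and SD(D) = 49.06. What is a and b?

SD(D) = a·SD(S) (a > 0), so a = 49.06/22 = 2.23.
μ_D = a·μ_S + b, so b = 68.67 − 2.23·29 = 4.

a = 2.23, b = 4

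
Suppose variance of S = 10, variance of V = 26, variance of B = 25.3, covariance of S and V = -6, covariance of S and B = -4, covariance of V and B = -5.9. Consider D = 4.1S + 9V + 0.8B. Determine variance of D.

variance of D = a²·variance of S + b²·variance of V + c²·variance of B + 2ab·covariance of S and V + 2ac·covariance of S and B + 2bc·covariance of V and B, with a = 4.1, b = 9, c = 0.8.
= 168.1 + 2106 + 16.192 + (-442.8) + (-26.24) + (-84.96)
= 1736.292.

variance of D = 1736.292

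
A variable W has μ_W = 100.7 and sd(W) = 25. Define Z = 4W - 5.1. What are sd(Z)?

Z = 4W - 5.1 is linear with a = 4, b = -5.1.
sd(Z) = |a|·sd(W) = |4|·25 = 100.

sd(Z) = 100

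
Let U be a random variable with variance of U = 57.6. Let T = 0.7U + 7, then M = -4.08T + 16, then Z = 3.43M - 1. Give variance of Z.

variance of T = 0.7²·57.6 = 28.224.
variance of M = (-4.08)²·28.224 = 469.8279936.
variance of Z = 3.43²·469.8279936 = 5527.47936190464.

variance of Z = 5527.47936190464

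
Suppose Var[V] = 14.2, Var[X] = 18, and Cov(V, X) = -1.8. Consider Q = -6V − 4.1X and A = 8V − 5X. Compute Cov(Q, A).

By bilinearity, Cov(Q, A) = ac·Var[V] + bd·Var[X] + (ad+bc)·Cov(V, X), with a=-6, b=-4.1, c=8, d=-5.
ac·Var[V] = (-6)·8·14.2 = -681.6
bd·Var[X] = (-4.1)·(-5)·18 = 369
(ad+bc)·Cov(V, X) = (-2.8)·(-1.8) = 5.04
Cov(Q, A) = -681.6 + 369 + 5.04 = -307.56.

Cov(Q, A) = -307.56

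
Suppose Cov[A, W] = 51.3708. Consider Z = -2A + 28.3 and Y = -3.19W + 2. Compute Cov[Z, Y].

Cov[Z, Y] = a·c·Cov[A, W] = (-2)·(-3.19)·51.3708 = 327.745704. Additive constants drop out.

Cov[Z, Y] = 327.745704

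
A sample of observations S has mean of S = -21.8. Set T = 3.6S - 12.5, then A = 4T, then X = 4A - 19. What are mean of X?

mean of X = -1474.68

mean of T = 3.6·(-21.8) + (-12.5) = -90.98.
mean of A = 4·(-90.98) = -363.92.
mean of X = 4·(-363.92) + (-19) = -1474.68.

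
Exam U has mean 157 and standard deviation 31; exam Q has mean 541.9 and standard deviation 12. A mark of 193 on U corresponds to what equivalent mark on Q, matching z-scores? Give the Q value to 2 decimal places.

Q = 555.84

z = (193 − 157)/31 ≈ 1.1613.
Q = 541.9 + z·12 = 541.9 + (193 − 157)·12/31 ≈ 555.84.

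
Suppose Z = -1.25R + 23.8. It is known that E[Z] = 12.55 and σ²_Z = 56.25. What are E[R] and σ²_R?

E[R] = 9, σ²_R = 36

From Z = -1.25R + 23.8: E[Z] = a·E[R] + b, so E[R] = (E[Z] − b)/a = (12.55 − 23.8)/(-1.25) = 9.
σ²_Z = a²·σ²_R, so σ²_R = 56.25/(-1.25)² = 36.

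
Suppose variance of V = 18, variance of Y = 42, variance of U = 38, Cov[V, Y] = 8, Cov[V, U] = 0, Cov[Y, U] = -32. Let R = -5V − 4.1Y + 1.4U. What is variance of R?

variance of R = a²·variance of V + b²·variance of Y + c²·variance of U + 2ab·Cov[V, Y] + 2ac·Cov[V, U] + 2bc·Cov[Y, U], with a = -5, b = -4.1, c = 1.4.
= 450 + 706.02 + 74.48 + 328 + 0 + 367.36
= 1925.86.

variance of R = 1925.86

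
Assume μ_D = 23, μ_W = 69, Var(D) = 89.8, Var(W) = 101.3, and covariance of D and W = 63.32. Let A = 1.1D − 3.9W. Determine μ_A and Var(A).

μ_A = -243.8, Var(A) = 1106.1454

μ_A = 1.1·μ_D + (-3.9)·μ_W = 1.1·23 + (-3.9)·69 = -243.8.
Var(A) = a²·Var(D) + b²·Var(W) + 2ab·covariance of D and W with a = 1.1, b = -3.9.
= 1.1²·89.8 + (-3.9)²·101.3 + 2·1.1·(-3.9)·63.32
= 108.658 + 1540.773 + (-543.2856) = 1106.1454.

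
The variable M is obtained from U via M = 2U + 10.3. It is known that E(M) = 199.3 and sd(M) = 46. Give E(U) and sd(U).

E(U) = 94.5, sd(U) = 23

From M = 2U + 10.3: E(M) = a·E(U) + b, so E(U) = (E(M) − b)/a = (199.3 − 10.3)/2 = 94.5.
sd(M) = |a|·sd(U), so sd(U) = 46/|2| = 23.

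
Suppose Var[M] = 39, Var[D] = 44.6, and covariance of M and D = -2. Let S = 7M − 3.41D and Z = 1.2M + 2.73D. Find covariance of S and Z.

covariance of S and Z = -117.63078

By bilinearity, covariance of S and Z = ac·Var[M] + bd·Var[D] + (ad+bc)·covariance of M and D, with a=7, b=-3.41, c=1.2, d=2.73.
ac·Var[M] = 7·1.2·39 = 327.6
bd·Var[D] = (-3.41)·2.73·44.6 = -415.19478
(ad+bc)·covariance of M and D = (15.018)·(-2) = -30.036
covariance of S and Z = 327.6 + (-415.19478) + (-30.036) = -117.63078.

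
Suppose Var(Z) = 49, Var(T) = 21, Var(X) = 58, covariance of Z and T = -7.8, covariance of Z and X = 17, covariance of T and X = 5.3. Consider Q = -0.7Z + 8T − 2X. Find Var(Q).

Var(Q) = 1565.37

Var(Q) = a²·Var(Z) + b²·Var(T) + c²·Var(X) + 2ab·covariance of Z and T + 2ac·covariance of Z and X + 2bc·covariance of T and X, with a = -0.7, b = 8, c = -2.
= 24.01 + 1344 + 232 + 87.36 + 47.6 + (-169.6)
= 1565.37.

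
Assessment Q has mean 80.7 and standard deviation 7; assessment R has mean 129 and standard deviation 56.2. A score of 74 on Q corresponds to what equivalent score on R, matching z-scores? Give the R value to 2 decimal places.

R = 75.21

z = (74 − 80.7)/7 ≈ -0.9571.
R = 129 + z·56.2 = 129 + (74 − 80.7)·56.2/7 ≈ 75.21.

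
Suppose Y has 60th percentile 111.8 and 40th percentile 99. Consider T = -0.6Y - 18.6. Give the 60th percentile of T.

60th percentile of T = -78

Since a = -0.6 < 0 the transformation is decreasing, reversing order: the 60th percentile of T corresponds to the 40th percentile of Y.
So P_{60}(T) = a·P_{40}(Y) + b = (-0.6)·99 + (-18.6) = -78.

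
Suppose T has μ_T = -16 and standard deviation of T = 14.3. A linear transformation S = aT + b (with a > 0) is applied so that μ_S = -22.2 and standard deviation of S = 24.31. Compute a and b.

standard deviation of S = a·standard deviation of T (a > 0), so a = 24.31/14.3 = 1.7.
μ_S = a·μ_T + b, so b = -22.2 − 1.7·(-16) = 5.

a = 1.7, b = 5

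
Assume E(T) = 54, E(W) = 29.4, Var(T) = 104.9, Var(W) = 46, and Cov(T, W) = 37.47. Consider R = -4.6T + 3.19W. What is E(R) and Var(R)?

E(R) = (-4.6)·E(T) + 3.19·E(W) = (-4.6)·54 + 3.19·29.4 = -154.614.
Var(R) = a²·Var(T) + b²·Var(W) + 2ab·Cov(T, W) with a = -4.6, b = 3.19.
= (-4.6)²·104.9 + 3.19²·46 + 2·(-4.6)·3.19·37.47
= 2219.684 + 468.1006 + (-1099.66956) = 1588.11504.

E(R) = -154.614, Var(R) = 1588.11504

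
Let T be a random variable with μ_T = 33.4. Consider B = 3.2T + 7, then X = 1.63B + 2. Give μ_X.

μ_X = 187.6244

μ_B = 3.2·33.4 + 7 = 113.88.
μ_X = 1.63·113.88 + 2 = 187.6244.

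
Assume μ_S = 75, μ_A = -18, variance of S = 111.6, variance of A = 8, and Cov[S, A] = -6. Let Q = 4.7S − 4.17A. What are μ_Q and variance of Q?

μ_Q = 4.7·μ_S + (-4.17)·μ_A = 4.7·75 + (-4.17)·(-18) = 427.56.
variance of Q = a²·variance of S + b²·variance of A + 2ab·Cov[S, A] with a = 4.7, b = -4.17.
= 4.7²·111.6 + (-4.17)²·8 + 2·4.7·(-4.17)·(-6)
= 2465.244 + 139.1112 + 235.188 = 2839.5432.

μ_Q = 427.56, variance of Q = 2839.5432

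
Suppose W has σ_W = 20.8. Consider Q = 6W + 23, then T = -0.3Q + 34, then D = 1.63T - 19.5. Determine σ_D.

σ_D = 61.0272

σ_Q = |6|·20.8 = 124.8.
σ_T = |-0.3|·124.8 = 37.44.
σ_D = |1.63|·37.44 = 61.0272.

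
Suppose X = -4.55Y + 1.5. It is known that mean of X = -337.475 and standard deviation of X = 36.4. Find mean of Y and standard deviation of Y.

mean of Y = 74.5, standard deviation of Y = 8

From X = -4.55Y + 1.5: mean of X = a·mean of Y + b, so mean of Y = (mean of X − b)/a = (-337.475 − 1.5)/(-4.55) = 74.5.
standard deviation of X = |a|·standard deviation of Y, so standard deviation of Y = 36.4/|-4.55| = 8.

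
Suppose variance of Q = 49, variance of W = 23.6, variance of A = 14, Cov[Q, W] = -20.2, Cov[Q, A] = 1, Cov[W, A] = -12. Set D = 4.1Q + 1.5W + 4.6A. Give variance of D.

variance of D = a²·variance of Q + b²·variance of W + c²·variance of A + 2ab·Cov[Q, W] + 2ac·Cov[Q, A] + 2bc·Cov[W, A], with a = 4.1, b = 1.5, c = 4.6.
= 823.69 + 53.1 + 296.24 + (-248.46) + 37.72 + (-165.6)
= 796.69.

variance of D = 796.69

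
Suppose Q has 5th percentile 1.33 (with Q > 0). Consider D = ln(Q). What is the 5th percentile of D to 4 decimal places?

ln(Q) is increasing, so P_{5}(D) = g(P_{5}(Q)) ≈ 0.2852.

5th percentile of D = 0.2852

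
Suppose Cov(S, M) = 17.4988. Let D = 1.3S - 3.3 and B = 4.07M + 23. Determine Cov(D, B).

Cov(D, B) = 92.5861508

Cov(D, B) = a·c·Cov(S, M) = 1.3·4.07·17.4988 = 92.5861508. Additive constants drop out.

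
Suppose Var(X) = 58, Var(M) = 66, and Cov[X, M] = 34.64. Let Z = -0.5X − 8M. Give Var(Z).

Var(Z) = a²·Var(X) + b²·Var(M) + 2ab·Cov[X, M] with a = -0.5, b = -8.
= (-0.5)²·58 + (-8)²·66 + 2·(-0.5)·(-8)·34.64
= 14.5 + 4224 + 277.12 = 4515.62.

Var(Z) = 4515.62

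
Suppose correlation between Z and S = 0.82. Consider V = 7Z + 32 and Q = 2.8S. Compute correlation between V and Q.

correlation between V and Q = 0.82

Linear rescalings preserve correlation up to sign; here the slopes 7 and 2.8 have the same sign, so correlation between V and Q = correlation between Z and S = 0.82.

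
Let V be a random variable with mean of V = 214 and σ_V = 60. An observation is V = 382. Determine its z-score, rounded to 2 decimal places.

z = (V − mean of V) / σ_V = (382 − 214) / 60 = 2.80.

z = 2.80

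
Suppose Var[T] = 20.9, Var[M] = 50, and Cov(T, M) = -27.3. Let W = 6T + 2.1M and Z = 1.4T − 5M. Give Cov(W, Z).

Cov(W, Z) = 389.298

By bilinearity, Cov(W, Z) = ac·Var[T] + bd·Var[M] + (ad+bc)·Cov(T, M), with a=6, b=2.1, c=1.4, d=-5.
ac·Var[T] = 6·1.4·20.9 = 175.56
bd·Var[M] = 2.1·(-5)·50 = -525
(ad+bc)·Cov(T, M) = (-27.06)·(-27.3) = 738.738
Cov(W, Z) = 175.56 + (-525) + 738.738 = 389.298.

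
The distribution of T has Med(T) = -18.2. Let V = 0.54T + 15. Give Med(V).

Med(V) = 5.172

A linear map preserves order up to sign, so Med(V) = a·Med(T) + b = 0.54·(-18.2) + 15 = 5.172.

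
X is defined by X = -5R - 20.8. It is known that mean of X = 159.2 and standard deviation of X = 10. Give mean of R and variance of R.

From X = -5R - 20.8: mean of X = a·mean of R + b, so mean of R = (mean of X − b)/a = (159.2 − (-20.8))/(-5) = -36.
variance of X = 10² = 100.
variance of X = a²·variance of R, so variance of R = 100/(-5)² = 4.

mean of R = -36, variance of R = 4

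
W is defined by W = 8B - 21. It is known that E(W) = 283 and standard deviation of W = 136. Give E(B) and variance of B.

E(B) = 38, variance of B = 289

From W = 8B - 21: E(W) = a·E(B) + b, so E(B) = (E(W) − b)/a = (283 − (-21))/8 = 38.
variance of W = 136² = 18496.
variance of W = a²·variance of B, so variance of B = 18496/8² = 289.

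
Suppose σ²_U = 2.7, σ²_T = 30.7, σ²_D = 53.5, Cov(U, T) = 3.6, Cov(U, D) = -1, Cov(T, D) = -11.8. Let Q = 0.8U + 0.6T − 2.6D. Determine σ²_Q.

σ²_Q = 418.872

σ²_Q = a²·σ²_U + b²·σ²_T + c²·σ²_D + 2ab·Cov(U, T) + 2ac·Cov(U, D) + 2bc·Cov(T, D), with a = 0.8, b = 0.6, c = -2.6.
= 1.728 + 11.052 + 361.66 + 3.456 + 4.16 + 36.816
= 418.872.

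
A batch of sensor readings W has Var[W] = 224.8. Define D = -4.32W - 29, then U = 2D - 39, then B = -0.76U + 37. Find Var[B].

Var[B] = 9692.838494208

Var[D] = (-4.32)²·224.8 = 4195.30752.
Var[U] = 2²·4195.30752 = 16781.23008.
Var[B] = (-0.76)²·16781.23008 = 9692.838494208.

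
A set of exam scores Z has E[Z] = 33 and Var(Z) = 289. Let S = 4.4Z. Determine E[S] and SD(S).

E[S] = 145.2, SD(S) = 74.8

S = 4.4Z is linear with a = 4.4, b = 0.
E[S] = a·E[Z] + b = 4.4·33 = 145.2.
SD(Z) = √289 = 17.
SD(S) = |a|·SD(Z) = |4.4|·17 = 74.8.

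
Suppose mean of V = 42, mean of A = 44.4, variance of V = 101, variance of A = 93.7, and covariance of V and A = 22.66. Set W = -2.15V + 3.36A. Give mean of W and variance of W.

mean of W = (-2.15)·mean of V + 3.36·mean of A = (-2.15)·42 + 3.36·44.4 = 58.884.
variance of W = a²·variance of V + b²·variance of A + 2ab·covariance of V and A with a = -2.15, b = 3.36.
= (-2.15)²·101 + 3.36²·93.7 + 2·(-2.15)·3.36·22.66
= 466.8725 + 1057.83552 + (-327.39168) = 1197.31634.

mean of W = 58.884, variance of W = 1197.31634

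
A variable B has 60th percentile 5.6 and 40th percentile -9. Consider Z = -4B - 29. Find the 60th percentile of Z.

Since a = -4 < 0 the transformation is decreasing, reversing order: the 60th percentile of Z corresponds to the 40th percentile of B.
So P_{60}(Z) = a·P_{40}(B) + b = (-4)·(-9) + (-29) = 7.

60th percentile of Z = 7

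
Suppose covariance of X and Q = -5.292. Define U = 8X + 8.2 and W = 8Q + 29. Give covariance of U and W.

covariance of U and W = a·c·covariance of X and Q = 8·8·(-5.292) = -338.688. Additive constants drop out.

covariance of U and W = -338.688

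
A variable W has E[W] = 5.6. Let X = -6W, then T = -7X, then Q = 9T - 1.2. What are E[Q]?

E[Q] = 2115.6

E[X] = (-6)·5.6 = -33.6.
E[T] = (-7)·(-33.6) = 235.2.
E[Q] = 9·235.2 + (-1.2) = 2115.6.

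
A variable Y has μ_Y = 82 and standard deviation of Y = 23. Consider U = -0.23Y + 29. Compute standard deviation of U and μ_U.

standard deviation of U = 5.29, μ_U = 10.14

U = -0.23Y + 29 is linear with a = -0.23, b = 29.
standard deviation of U = |a|·standard deviation of Y = |-0.23|·23 = 5.29.
μ_U = a·μ_Y + b = (-0.23)·82 + 29 = 10.14.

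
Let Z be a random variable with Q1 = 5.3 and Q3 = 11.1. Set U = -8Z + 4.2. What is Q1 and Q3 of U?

a = -8 < 0 reverses order: Q1(U) comes from Q3(Z), Q3(U) from Q1(Z).
Q1(U) = (-8)·11.1 + 4.2 = -84.6; Q3(U) = (-8)·5.3 + 4.2 = -38.2.

Q1(U) = -84.6, Q3(U) = -38.2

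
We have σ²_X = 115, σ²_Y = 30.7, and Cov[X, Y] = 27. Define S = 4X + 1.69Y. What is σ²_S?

σ²_S = a²·σ²_X + b²·σ²_Y + 2ab·Cov[X, Y] with a = 4, b = 1.69.
= 4²·115 + 1.69²·30.7 + 2·4·1.69·27
= 1840 + 87.68227 + 365.04 = 2292.72227.

σ²_S = 2292.72227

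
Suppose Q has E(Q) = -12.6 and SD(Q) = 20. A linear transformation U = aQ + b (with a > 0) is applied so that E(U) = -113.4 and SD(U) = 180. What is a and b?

a = 9, b = 0

SD(U) = a·SD(Q) (a > 0), so a = 180/20 = 9.
E(U) = a·E(Q) + b, so b = -113.4 − 9·(-12.6) = 0.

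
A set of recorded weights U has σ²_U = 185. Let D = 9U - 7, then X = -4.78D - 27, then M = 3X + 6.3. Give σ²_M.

σ²_D = 9²·185 = 14985.
σ²_X = (-4.78)²·14985 = 342383.274.
σ²_M = 3²·342383.274 = 3081449.466.

σ²_M = 3081449.466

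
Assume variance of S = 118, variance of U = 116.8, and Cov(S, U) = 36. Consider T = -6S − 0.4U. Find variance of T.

variance of T = a²·variance of S + b²·variance of U + 2ab·Cov(S, U) with a = -6, b = -0.4.
= (-6)²·118 + (-0.4)²·116.8 + 2·(-6)·(-0.4)·36
= 4248 + 18.688 + 172.8 = 4439.488.

variance of T = 4439.488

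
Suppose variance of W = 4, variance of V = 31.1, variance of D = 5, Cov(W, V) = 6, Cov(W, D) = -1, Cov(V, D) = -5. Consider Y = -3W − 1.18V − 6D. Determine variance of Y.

variance of Y = 194.98364

variance of Y = a²·variance of W + b²·variance of V + c²·variance of D + 2ab·Cov(W, V) + 2ac·Cov(W, D) + 2bc·Cov(V, D), with a = -3, b = -1.18, c = -6.
= 36 + 43.30364 + 180 + 42.48 + (-36) + (-70.8)
= 194.98364.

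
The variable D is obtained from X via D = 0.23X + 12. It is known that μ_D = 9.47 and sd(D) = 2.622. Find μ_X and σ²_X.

μ_X = -11, σ²_X = 129.96

From D = 0.23X + 12: μ_D = a·μ_X + b, so μ_X = (μ_D − b)/a = (9.47 − 12)/0.23 = -11.
σ²_D = 2.622² = 6.874884.
σ²_D = a²·σ²_X, so σ²_X = 6.874884/0.23² = 129.96.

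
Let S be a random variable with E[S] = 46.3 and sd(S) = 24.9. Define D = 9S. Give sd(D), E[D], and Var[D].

sd(D) = 224.1, E[D] = 416.7, Var[D] = 50220.81

D = 9S is linear with a = 9, b = 0.
sd(D) = |a|·sd(S) = |9|·24.9 = 224.1.
E[D] = a·E[S] + b = 9·46.3 = 416.7.
Var[S] = 24.9² = 620.01.
Var[D] = a²·Var[S] = 9²·620.01 = 50220.81.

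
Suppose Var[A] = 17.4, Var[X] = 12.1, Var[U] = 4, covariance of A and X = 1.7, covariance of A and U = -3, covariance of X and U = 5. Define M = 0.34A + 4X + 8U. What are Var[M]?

Var[M] = 759.91544

Var[M] = a²·Var[A] + b²·Var[X] + c²·Var[U] + 2ab·covariance of A and X + 2ac·covariance of A and U + 2bc·covariance of X and U, with a = 0.34, b = 4, c = 8.
= 2.01144 + 193.6 + 256 + 4.624 + (-16.32) + 320
= 759.91544.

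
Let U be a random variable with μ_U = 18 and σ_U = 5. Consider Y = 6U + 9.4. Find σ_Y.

Y = 6U + 9.4 is linear with a = 6, b = 9.4.
σ_Y = |a|·σ_U = |6|·5 = 30.

σ_Y = 30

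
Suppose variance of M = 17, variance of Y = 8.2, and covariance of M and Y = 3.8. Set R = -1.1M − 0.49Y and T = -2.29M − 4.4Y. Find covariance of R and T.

covariance of R and T = 83.15818

By bilinearity, covariance of R and T = ac·variance of M + bd·variance of Y + (ad+bc)·covariance of M and Y, with a=-1.1, b=-0.49, c=-2.29, d=-4.4.
ac·variance of M = (-1.1)·(-2.29)·17 = 42.823
bd·variance of Y = (-0.49)·(-4.4)·8.2 = 17.6792
(ad+bc)·covariance of M and Y = (5.9621)·3.8 = 22.65598
covariance of R and T = 42.823 + 17.6792 + 22.65598 = 83.15818.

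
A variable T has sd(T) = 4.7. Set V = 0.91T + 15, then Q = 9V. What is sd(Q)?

sd(V) = |0.91|·4.7 = 4.277.
sd(Q) = |9|·4.277 = 38.493.

sd(Q) = 38.493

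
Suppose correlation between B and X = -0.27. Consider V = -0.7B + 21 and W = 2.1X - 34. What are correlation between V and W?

correlation between V and W = 0.27

Linear rescalings preserve |correlation|; the slopes -0.7 and 2.1 have opposite signs, so the correlation flips sign: correlation between V and W = −correlation between B and X = 0.27.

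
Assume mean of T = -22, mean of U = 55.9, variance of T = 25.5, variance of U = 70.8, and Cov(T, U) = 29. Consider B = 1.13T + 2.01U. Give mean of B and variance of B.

mean of B = 87.499, variance of B = 450.33543

mean of B = 1.13·mean of T + 2.01·mean of U = 1.13·(-22) + 2.01·55.9 = 87.499.
variance of B = a²·variance of T + b²·variance of U + 2ab·Cov(T, U) with a = 1.13, b = 2.01.
= 1.13²·25.5 + 2.01²·70.8 + 2·1.13·2.01·29
= 32.56095 + 286.03908 + 131.7354 = 450.33543.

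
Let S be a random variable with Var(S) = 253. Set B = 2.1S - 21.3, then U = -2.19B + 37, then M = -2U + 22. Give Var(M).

Var(M) = 21404.610612

Var(B) = 2.1²·253 = 1115.73.
Var(U) = (-2.19)²·1115.73 = 5351.152653.
Var(M) = (-2)²·5351.152653 = 21404.610612.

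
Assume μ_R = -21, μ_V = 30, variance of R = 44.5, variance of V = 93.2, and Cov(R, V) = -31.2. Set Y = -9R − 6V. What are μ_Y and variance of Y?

μ_Y = 9, variance of Y = 3590.1

μ_Y = (-9)·μ_R + (-6)·μ_V = (-9)·(-21) + (-6)·30 = 9.
variance of Y = a²·variance of R + b²·variance of V + 2ab·Cov(R, V) with a = -9, b = -6.
= (-9)²·44.5 + (-6)²·93.2 + 2·(-9)·(-6)·(-31.2)
= 3604.5 + 3355.2 + (-3369.6) = 3590.1.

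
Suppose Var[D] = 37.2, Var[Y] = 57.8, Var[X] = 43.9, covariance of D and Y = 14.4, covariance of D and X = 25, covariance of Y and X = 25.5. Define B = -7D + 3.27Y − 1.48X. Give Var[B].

Var[B] = 2148.95658

Var[B] = a²·Var[D] + b²·Var[Y] + c²·Var[X] + 2ab·covariance of D and Y + 2ac·covariance of D and X + 2bc·covariance of Y and X, with a = -7, b = 3.27, c = -1.48.
= 1822.8 + 618.04962 + 96.15856 + (-659.232) + 518 + (-246.8196)
= 2148.95658.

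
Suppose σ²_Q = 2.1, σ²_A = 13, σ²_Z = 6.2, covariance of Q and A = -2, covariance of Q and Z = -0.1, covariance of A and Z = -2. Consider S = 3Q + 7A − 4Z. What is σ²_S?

σ²_S = a²·σ²_Q + b²·σ²_A + c²·σ²_Z + 2ab·covariance of Q and A + 2ac·covariance of Q and Z + 2bc·covariance of A and Z, with a = 3, b = 7, c = -4.
= 18.9 + 637 + 99.2 + (-84) + 2.4 + 112
= 785.5.

σ²_S = 785.5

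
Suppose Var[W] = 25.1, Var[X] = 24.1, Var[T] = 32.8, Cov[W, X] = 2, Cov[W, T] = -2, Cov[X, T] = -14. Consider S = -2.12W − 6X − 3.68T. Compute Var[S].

Var[S] = 826.03376

Var[S] = a²·Var[W] + b²·Var[X] + c²·Var[T] + 2ab·Cov[W, X] + 2ac·Cov[W, T] + 2bc·Cov[X, T], with a = -2.12, b = -6, c = -3.68.
= 112.80944 + 867.6 + 444.19072 + 50.88 + (-31.2064) + (-618.24)
= 826.03376.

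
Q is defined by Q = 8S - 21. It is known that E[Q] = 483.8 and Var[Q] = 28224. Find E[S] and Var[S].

From Q = 8S - 21: E[Q] = a·E[S] + b, so E[S] = (E[Q] − b)/a = (483.8 − (-21))/8 = 63.1.
Var[Q] = a²·Var[S], so Var[S] = 28224/8² = 441.

E[S] = 63.1, Var[S] = 441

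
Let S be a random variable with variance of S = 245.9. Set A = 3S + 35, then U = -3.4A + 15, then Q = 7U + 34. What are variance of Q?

variance of A = 3²·245.9 = 2213.1.
variance of U = (-3.4)²·2213.1 = 25583.436.
variance of Q = 7²·25583.436 = 1253588.364.

variance of Q = 1253588.364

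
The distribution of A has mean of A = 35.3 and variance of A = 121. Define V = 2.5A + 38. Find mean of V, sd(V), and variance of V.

mean of V = 126.25, sd(V) = 27.5, variance of V = 756.25

V = 2.5A + 38 is linear with a = 2.5, b = 38.
mean of V = a·mean of A + b = 2.5·35.3 + 38 = 126.25.
sd(A) = √121 = 11.
sd(V) = |a|·sd(A) = |2.5|·11 = 27.5.
variance of V = a²·variance of A = 2.5²·121 = 756.25 (the additive constant 38 does not affect variance).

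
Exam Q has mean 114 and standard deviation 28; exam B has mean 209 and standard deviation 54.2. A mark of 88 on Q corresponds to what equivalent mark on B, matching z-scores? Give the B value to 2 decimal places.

z = (88 − 114)/28 ≈ -0.9286.
B = 209 + z·54.2 = 209 + (88 − 114)·54.2/28 ≈ 158.67.

B = 158.67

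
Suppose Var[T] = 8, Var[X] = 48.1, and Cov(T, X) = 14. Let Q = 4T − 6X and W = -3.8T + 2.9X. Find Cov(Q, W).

By bilinearity, Cov(Q, W) = ac·Var[T] + bd·Var[X] + (ad+bc)·Cov(T, X), with a=4, b=-6, c=-3.8, d=2.9.
ac·Var[T] = 4·(-3.8)·8 = -121.6
bd·Var[X] = (-6)·2.9·48.1 = -836.94
(ad+bc)·Cov(T, X) = (34.4)·14 = 481.6
Cov(Q, W) = -121.6 + (-836.94) + 481.6 = -476.94.

Cov(Q, W) = -476.94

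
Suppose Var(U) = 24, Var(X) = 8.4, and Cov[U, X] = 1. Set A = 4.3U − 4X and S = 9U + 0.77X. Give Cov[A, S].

By bilinearity, Cov[A, S] = ac·Var(U) + bd·Var(X) + (ad+bc)·Cov[U, X], with a=4.3, b=-4, c=9, d=0.77.
ac·Var(U) = 4.3·9·24 = 928.8
bd·Var(X) = (-4)·0.77·8.4 = -25.872
(ad+bc)·Cov[U, X] = (-32.689)·1 = -32.689
Cov[A, S] = 928.8 + (-25.872) + (-32.689) = 870.239.

Cov[A, S] = 870.239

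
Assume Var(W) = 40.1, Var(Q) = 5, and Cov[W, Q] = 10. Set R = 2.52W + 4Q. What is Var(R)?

Var(R) = 536.25104

Var(R) = a²·Var(W) + b²·Var(Q) + 2ab·Cov[W, Q] with a = 2.52, b = 4.
= 2.52²·40.1 + 4²·5 + 2·2.52·4·10
= 254.65104 + 80 + 201.6 = 536.25104.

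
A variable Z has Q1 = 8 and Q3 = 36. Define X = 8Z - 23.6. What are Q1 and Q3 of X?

Q1(X) = 40.4, Q3(X) = 264.4

a = 8 > 0: Q1(X) = a·Q1(Z)+b = 40.4, Q3(X) = a·Q3(Z)+b = 264.4.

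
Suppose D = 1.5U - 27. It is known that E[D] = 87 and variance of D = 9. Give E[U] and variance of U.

E[U] = 76, variance of U = 4

From D = 1.5U - 27: E[D] = a·E[U] + b, so E[U] = (E[D] − b)/a = (87 − (-27))/1.5 = 76.
variance of D = a²·variance of U, so variance of U = 9/1.5² = 4.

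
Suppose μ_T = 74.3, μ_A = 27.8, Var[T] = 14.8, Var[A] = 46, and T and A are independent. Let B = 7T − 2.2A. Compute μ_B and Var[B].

μ_B = 7·μ_T + (-2.2)·μ_A = 7·74.3 + (-2.2)·27.8 = 458.94.
Var[B] = a²·Var[T] + b²·Var[A] + 2ab·Cov[T, A] with a = 7, b = -2.2.
Independence gives Cov[T, A] = 0.
= 7²·14.8 + (-2.2)²·46 + 2·7·(-2.2)·0
= 725.2 + 222.64 + 0 = 947.84.

μ_B = 458.94, Var[B] = 947.84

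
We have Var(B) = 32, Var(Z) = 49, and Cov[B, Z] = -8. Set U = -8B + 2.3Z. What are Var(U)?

Var(U) = a²·Var(B) + b²·Var(Z) + 2ab·Cov[B, Z] with a = -8, b = 2.3.
= (-8)²·32 + 2.3²·49 + 2·(-8)·2.3·(-8)
= 2048 + 259.21 + 294.4 = 2601.61.

Var(U) = 2601.61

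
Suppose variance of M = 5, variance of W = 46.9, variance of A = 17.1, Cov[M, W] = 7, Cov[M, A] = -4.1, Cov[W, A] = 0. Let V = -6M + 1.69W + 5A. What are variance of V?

variance of V = 845.49109

variance of V = a²·variance of M + b²·variance of W + c²·variance of A + 2ab·Cov[M, W] + 2ac·Cov[M, A] + 2bc·Cov[W, A], with a = -6, b = 1.69, c = 5.
= 180 + 133.95109 + 427.5 + (-141.96) + 246 + 0
= 845.49109.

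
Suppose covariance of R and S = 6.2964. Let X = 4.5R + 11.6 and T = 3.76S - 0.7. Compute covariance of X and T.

covariance of X and T = a·c·covariance of R and S = 4.5·3.76·6.2964 = 106.535088. Additive constants drop out.

covariance of X and T = 106.535088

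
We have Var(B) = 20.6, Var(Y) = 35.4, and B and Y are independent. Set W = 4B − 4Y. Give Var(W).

Var(W) = a²·Var(B) + b²·Var(Y) + 2ab·Cov(B, Y) with a = 4, b = -4.
Independence gives Cov(B, Y) = 0.
= 4²·20.6 + (-4)²·35.4 + 2·4·(-4)·0
= 329.6 + 566.4 + 0 = 896.

Var(W) = 896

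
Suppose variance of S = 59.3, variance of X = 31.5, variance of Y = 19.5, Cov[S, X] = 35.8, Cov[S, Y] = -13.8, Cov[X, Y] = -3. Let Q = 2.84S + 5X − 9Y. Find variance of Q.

variance of Q = 4837.46608

variance of Q = a²·variance of S + b²·variance of X + c²·variance of Y + 2ab·Cov[S, X] + 2ac·Cov[S, Y] + 2bc·Cov[X, Y], with a = 2.84, b = 5, c = -9.
= 478.29008 + 787.5 + 1579.5 + 1016.72 + 705.456 + 270
= 4837.46608.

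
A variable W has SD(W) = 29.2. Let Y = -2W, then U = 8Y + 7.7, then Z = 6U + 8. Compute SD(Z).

SD(Y) = |-2|·29.2 = 58.4.
SD(U) = |8|·58.4 = 467.2.
SD(Z) = |6|·467.2 = 2803.2.

SD(Z) = 2803.2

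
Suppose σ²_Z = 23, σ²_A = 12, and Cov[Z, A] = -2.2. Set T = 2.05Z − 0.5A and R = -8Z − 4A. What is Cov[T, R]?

By bilinearity, Cov[T, R] = ac·σ²_Z + bd·σ²_A + (ad+bc)·Cov[Z, A], with a=2.05, b=-0.5, c=-8, d=-4.
ac·σ²_Z = 2.05·(-8)·23 = -377.2
bd·σ²_A = (-0.5)·(-4)·12 = 24
(ad+bc)·Cov[Z, A] = (-4.2)·(-2.2) = 9.24
Cov[T, R] = -377.2 + 24 + 9.24 = -343.96.

Cov[T, R] = -343.96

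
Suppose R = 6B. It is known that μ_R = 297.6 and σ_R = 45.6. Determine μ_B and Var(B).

μ_B = 49.6, Var(B) = 57.76

From R = 6B: μ_R = a·μ_B + b, so μ_B = (μ_R − b)/a = (297.6 − 0)/6 = 49.6.
Var(R) = 45.6² = 2079.36.
Var(R) = a²·Var(B), so Var(B) = 2079.36/6² = 57.76.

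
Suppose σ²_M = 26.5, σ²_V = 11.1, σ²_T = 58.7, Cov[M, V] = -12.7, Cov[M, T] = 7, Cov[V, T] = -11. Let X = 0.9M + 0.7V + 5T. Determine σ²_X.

σ²_X = 1464.402

σ²_X = a²·σ²_M + b²·σ²_V + c²·σ²_T + 2ab·Cov[M, V] + 2ac·Cov[M, T] + 2bc·Cov[V, T], with a = 0.9, b = 0.7, c = 5.
= 21.465 + 5.439 + 1467.5 + (-16.002) + 63 + (-77)
= 1464.402.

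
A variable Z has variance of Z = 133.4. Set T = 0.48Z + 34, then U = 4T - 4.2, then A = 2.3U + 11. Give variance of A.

variance of T = 0.48²·133.4 = 30.73536.
variance of U = 4²·30.73536 = 491.76576.
variance of A = 2.3²·491.76576 = 2601.4408704.

variance of A = 2601.4408704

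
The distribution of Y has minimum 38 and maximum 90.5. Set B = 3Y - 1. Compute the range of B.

Range(B) = 157.5

Range of Y = 90.5 − 38 = 52.5.
Range(B) = |a|·Range(Y) = |3|·52.5 = 157.5.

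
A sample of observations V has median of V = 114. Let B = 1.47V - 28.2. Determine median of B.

median of B = 139.38

A linear map preserves order up to sign, so median of B = a·median of V + b = 1.47·114 + (-28.2) = 139.38.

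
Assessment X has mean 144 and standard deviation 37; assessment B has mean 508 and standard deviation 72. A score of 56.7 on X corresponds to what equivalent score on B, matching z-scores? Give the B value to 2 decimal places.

B = 338.12

z = (56.7 − 144)/37 ≈ -2.3595.
B = 508 + z·72 = 508 + (56.7 − 144)·72/37 ≈ 338.12.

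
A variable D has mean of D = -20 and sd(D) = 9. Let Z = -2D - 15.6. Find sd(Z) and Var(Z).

Z = -2D - 15.6 is linear with a = -2, b = -15.6.
sd(Z) = |a|·sd(D) = |-2|·9 = 18.
Var(D) = 9² = 81.
Var(Z) = a²·Var(D) = (-2)²·81 = 324 (the additive constant -15.6 does not affect variance).

sd(Z) = 18, Var(Z) = 324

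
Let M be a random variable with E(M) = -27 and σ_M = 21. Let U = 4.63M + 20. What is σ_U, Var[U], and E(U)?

U = 4.63M + 20 is linear with a = 4.63, b = 20.
σ_U = |a|·σ_M = |4.63|·21 = 97.23.
Var[M] = 21² = 441.
Var[U] = a²·Var[M] = 4.63²·441 = 9453.6729 (the additive constant 20 does not affect variance).
E(U) = a·E(M) + b = 4.63·(-27) + 20 = -105.01.

σ_U = 97.23, Var[U] = 9453.6729, E(U) = -105.01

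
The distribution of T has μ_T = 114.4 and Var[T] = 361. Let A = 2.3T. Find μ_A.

A = 2.3T is linear with a = 2.3, b = 0.
μ_A = a·μ_T + b = 2.3·114.4 = 263.12.

μ_A = 263.12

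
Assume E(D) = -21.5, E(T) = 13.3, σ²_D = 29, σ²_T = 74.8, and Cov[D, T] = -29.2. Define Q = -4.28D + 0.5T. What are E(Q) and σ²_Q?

E(Q) = (-4.28)·E(D) + 0.5·E(T) = (-4.28)·(-21.5) + 0.5·13.3 = 98.67.
σ²_Q = a²·σ²_D + b²·σ²_T + 2ab·Cov[D, T] with a = -4.28, b = 0.5.
= (-4.28)²·29 + 0.5²·74.8 + 2·(-4.28)·0.5·(-29.2)
= 531.2336 + 18.7 + 124.976 = 674.9096.

E(Q) = 98.67, σ²_Q = 674.9096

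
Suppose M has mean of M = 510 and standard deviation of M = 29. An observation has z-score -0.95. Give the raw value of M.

M = 482.45

M = mean of M + z·standard deviation of M = 510 + (-0.95)·29 = 482.45.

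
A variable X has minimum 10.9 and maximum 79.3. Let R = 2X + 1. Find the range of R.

Range of X = 79.3 − 10.9 = 68.4.
Range(R) = |a|·Range(X) = |2|·68.4 = 136.8.

Range(R) = 136.8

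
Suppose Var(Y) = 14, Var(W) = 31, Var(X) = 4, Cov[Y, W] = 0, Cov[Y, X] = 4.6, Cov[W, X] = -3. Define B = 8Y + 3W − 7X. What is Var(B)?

Var(B) = a²·Var(Y) + b²·Var(W) + c²·Var(X) + 2ab·Cov[Y, W] + 2ac·Cov[Y, X] + 2bc·Cov[W, X], with a = 8, b = 3, c = -7.
= 896 + 279 + 196 + 0 + (-515.2) + 126
= 981.8.

Var(B) = 981.8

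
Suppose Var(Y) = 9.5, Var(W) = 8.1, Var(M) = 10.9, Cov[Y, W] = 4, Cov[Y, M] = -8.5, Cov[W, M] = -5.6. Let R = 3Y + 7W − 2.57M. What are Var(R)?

Var(R) = 1054.95141

Var(R) = a²·Var(Y) + b²·Var(W) + c²·Var(M) + 2ab·Cov[Y, W] + 2ac·Cov[Y, M] + 2bc·Cov[W, M], with a = 3, b = 7, c = -2.57.
= 85.5 + 396.9 + 71.99341 + 168 + 131.07 + 201.488
= 1054.95141.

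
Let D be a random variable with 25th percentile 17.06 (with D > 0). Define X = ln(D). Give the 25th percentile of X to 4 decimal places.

ln(D) is increasing, so P_{25}(X) = g(P_{25}(D)) ≈ 2.8367.

25th percentile of X = 2.8367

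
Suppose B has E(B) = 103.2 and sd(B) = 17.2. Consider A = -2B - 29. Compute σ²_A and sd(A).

A = -2B - 29 is linear with a = -2, b = -29.
σ²_B = 17.2² = 295.84.
σ²_A = a²·σ²_B = (-2)²·295.84 = 1183.36 (the additive constant -29 does not affect variance).
sd(A) = |a|·sd(B) = |-2|·17.2 = 34.4.

σ²_A = 1183.36, sd(A) = 34.4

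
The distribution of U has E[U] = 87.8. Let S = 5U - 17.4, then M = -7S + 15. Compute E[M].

E[M] = -2936.2

E[S] = 5·87.8 + (-17.4) = 421.6.
E[M] = (-7)·421.6 + 15 = -2936.2.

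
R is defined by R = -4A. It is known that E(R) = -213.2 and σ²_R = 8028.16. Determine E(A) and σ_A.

From R = -4A: E(R) = a·E(A) + b, so E(A) = (E(R) − b)/a = (-213.2 − 0)/(-4) = 53.3.
σ_R = √8028.16 = 89.6.
σ_R = |a|·σ_A, so σ_A = 89.6/|-4| = 22.4.

E(A) = 53.3, σ_A = 22.4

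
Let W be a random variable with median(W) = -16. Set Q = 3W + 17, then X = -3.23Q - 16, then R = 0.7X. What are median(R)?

median(Q) = 3·(-16) + 17 = -31.
median(X) = (-3.23)·(-31) + (-16) = 84.13.
median(R) = 0.7·84.13 = 58.891.

median(R) = 58.891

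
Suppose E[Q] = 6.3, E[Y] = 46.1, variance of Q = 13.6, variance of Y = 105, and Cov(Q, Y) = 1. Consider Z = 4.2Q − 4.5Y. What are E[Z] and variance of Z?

E[Z] = 4.2·E[Q] + (-4.5)·E[Y] = 4.2·6.3 + (-4.5)·46.1 = -180.99.
variance of Z = a²·variance of Q + b²·variance of Y + 2ab·Cov(Q, Y) with a = 4.2, b = -4.5.
= 4.2²·13.6 + (-4.5)²·105 + 2·4.2·(-4.5)·1
= 239.904 + 2126.25 + (-37.8) = 2328.354.

E[Z] = -180.99, variance of Z = 2328.354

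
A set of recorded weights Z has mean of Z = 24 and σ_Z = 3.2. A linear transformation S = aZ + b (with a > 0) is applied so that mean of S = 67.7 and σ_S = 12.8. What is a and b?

a = 4, b = -28.3

σ_S = a·σ_Z (a > 0), so a = 12.8/3.2 = 4.
mean of S = a·mean of Z + b, so b = 67.7 − 4·24 = -28.3.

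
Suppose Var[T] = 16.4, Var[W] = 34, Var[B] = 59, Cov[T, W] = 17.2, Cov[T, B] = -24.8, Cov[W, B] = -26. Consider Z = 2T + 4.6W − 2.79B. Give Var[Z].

Var[Z] = a²·Var[T] + b²·Var[W] + c²·Var[B] + 2ab·Cov[T, W] + 2ac·Cov[T, B] + 2bc·Cov[W, B], with a = 2, b = 4.6, c = -2.79.
= 65.6 + 719.44 + 459.2619 + 316.48 + 276.768 + 667.368
= 2504.9179.

Var[Z] = 2504.9179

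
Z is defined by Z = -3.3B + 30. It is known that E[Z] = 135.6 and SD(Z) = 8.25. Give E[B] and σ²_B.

E[B] = -32, σ²_B = 6.25

From Z = -3.3B + 30: E[Z] = a·E[B] + b, so E[B] = (E[Z] − b)/a = (135.6 − 30)/(-3.3) = -32.
σ²_Z = 8.25² = 68.0625.
σ²_Z = a²·σ²_B, so σ²_B = 68.0625/(-3.3)² = 6.25.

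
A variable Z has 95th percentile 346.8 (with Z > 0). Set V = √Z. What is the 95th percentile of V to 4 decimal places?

95th percentile of V = 18.6226

√Z is increasing, so P_{95}(V) = g(P_{95}(Z)) ≈ 18.6226.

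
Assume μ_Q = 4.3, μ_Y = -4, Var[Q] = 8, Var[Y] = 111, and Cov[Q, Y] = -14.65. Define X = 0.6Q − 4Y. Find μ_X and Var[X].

μ_X = 18.58, Var[X] = 1849.2

μ_X = 0.6·μ_Q + (-4)·μ_Y = 0.6·4.3 + (-4)·(-4) = 18.58.
Var[X] = a²·Var[Q] + b²·Var[Y] + 2ab·Cov[Q, Y] with a = 0.6, b = -4.
= 0.6²·8 + (-4)²·111 + 2·0.6·(-4)·(-14.65)
= 2.88 + 1776 + 70.32 = 1849.2.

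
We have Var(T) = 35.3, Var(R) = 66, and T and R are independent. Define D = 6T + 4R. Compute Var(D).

Var(D) = a²·Var(T) + b²·Var(R) + 2ab·covariance of T and R with a = 6, b = 4.
Independence gives covariance of T and R = 0.
= 6²·35.3 + 4²·66 + 2·6·4·0
= 1270.8 + 1056 + 0 = 2326.8.

Var(D) = 2326.8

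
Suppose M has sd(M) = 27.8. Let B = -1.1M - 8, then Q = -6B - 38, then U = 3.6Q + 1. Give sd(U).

sd(U) = 660.528

sd(B) = |-1.1|·27.8 = 30.58.
sd(Q) = |-6|·30.58 = 183.48.
sd(U) = |3.6|·183.48 = 660.528.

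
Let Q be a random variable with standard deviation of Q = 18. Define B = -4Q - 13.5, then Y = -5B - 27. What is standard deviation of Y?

standard deviation of B = |-4|·18 = 72.
standard deviation of Y = |-5|·72 = 360.

standard deviation of Y = 360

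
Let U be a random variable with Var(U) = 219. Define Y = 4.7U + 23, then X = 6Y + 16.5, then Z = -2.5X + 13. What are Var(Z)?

Var(Y) = 4.7²·219 = 4837.71.
Var(X) = 6²·4837.71 = 174157.56.
Var(Z) = (-2.5)²·174157.56 = 1088484.75.

Var(Z) = 1088484.75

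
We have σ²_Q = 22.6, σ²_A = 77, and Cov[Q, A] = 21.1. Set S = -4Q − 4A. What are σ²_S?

σ²_S = a²·σ²_Q + b²·σ²_A + 2ab·Cov[Q, A] with a = -4, b = -4.
= (-4)²·22.6 + (-4)²·77 + 2·(-4)·(-4)·21.1
= 361.6 + 1232 + 675.2 = 2268.8.

σ²_S = 2268.8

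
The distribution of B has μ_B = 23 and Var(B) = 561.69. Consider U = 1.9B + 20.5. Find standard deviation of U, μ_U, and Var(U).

U = 1.9B + 20.5 is linear with a = 1.9, b = 20.5.
standard deviation of B = √561.69 = 23.7.
standard deviation of U = |a|·standard deviation of B = |1.9|·23.7 = 45.03.
μ_U = a·μ_B + b = 1.9·23 + 20.5 = 64.2.
Var(U) = a²·Var(B) = 1.9²·561.69 = 2027.7009 (the additive constant 20.5 does not affect variance).

standard deviation of U = 45.03, μ_U = 64.2, Var(U) = 2027.7009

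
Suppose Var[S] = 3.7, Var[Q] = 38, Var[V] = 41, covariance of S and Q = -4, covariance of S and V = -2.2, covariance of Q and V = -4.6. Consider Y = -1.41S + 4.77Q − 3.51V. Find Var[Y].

Var[Y] = 1563.15267

Var[Y] = a²·Var[S] + b²·Var[Q] + c²·Var[V] + 2ab·covariance of S and Q + 2ac·covariance of S and V + 2bc·covariance of Q and V, with a = -1.41, b = 4.77, c = -3.51.
= 7.35597 + 864.6102 + 505.1241 + 53.8056 + (-21.77604) + 154.03284
= 1563.15267.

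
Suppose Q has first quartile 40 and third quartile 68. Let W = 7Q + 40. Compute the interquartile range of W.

IQR of Q = Q3 − Q1 = 68 − 40 = 28.
Under W = aQ + b, IQR(W) = |a|·IQR(Q) = |7|·28 = 196 (shifts cancel; spread scales by |a|).

IQR(W) = 196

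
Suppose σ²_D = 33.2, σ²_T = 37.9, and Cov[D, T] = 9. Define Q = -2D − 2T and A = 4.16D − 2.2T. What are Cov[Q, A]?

Cov[Q, A] = -144.744

By bilinearity, Cov[Q, A] = ac·σ²_D + bd·σ²_T + (ad+bc)·Cov[D, T], with a=-2, b=-2, c=4.16, d=-2.2.
ac·σ²_D = (-2)·4.16·33.2 = -276.224
bd·σ²_T = (-2)·(-2.2)·37.9 = 166.76
(ad+bc)·Cov[D, T] = (-3.92)·9 = -35.28
Cov[Q, A] = -276.224 + 166.76 + (-35.28) = -144.744.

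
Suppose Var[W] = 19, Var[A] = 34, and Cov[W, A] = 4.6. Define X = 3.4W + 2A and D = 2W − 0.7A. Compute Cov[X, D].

By bilinearity, Cov[X, D] = ac·Var[W] + bd·Var[A] + (ad+bc)·Cov[W, A], with a=3.4, b=2, c=2, d=-0.7.
ac·Var[W] = 3.4·2·19 = 129.2
bd·Var[A] = 2·(-0.7)·34 = -47.6
(ad+bc)·Cov[W, A] = (1.62)·4.6 = 7.452
Cov[X, D] = 129.2 + (-47.6) + 7.452 = 89.052.

Cov[X, D] = 89.052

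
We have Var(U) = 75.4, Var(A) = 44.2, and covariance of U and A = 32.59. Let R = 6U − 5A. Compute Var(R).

Var(R) = 1864

Var(R) = a²·Var(U) + b²·Var(A) + 2ab·covariance of U and A with a = 6, b = -5.
= 6²·75.4 + (-5)²·44.2 + 2·6·(-5)·32.59
= 2714.4 + 1105 + (-1955.4) = 1864.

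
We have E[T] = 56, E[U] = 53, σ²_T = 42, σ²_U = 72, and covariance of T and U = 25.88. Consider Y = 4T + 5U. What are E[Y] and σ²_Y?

E[Y] = 4·E[T] + 5·E[U] = 4·56 + 5·53 = 489.
σ²_Y = a²·σ²_T + b²·σ²_U + 2ab·covariance of T and U with a = 4, b = 5.
= 4²·42 + 5²·72 + 2·4·5·25.88
= 672 + 1800 + 1035.2 = 3507.2.

E[Y] = 489, σ²_Y = 3507.2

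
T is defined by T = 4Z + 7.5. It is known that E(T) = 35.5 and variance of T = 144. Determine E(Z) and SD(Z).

E(Z) = 7, SD(Z) = 3

From T = 4Z + 7.5: E(T) = a·E(Z) + b, so E(Z) = (E(T) − b)/a = (35.5 − 7.5)/4 = 7.
SD(T) = √144 = 12.
SD(T) = |a|·SD(Z), so SD(Z) = 12/|4| = 3.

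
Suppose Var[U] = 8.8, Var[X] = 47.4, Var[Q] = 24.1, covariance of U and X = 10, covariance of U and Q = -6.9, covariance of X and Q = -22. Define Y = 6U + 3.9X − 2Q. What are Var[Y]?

Var[Y] = a²·Var[U] + b²·Var[X] + c²·Var[Q] + 2ab·covariance of U and X + 2ac·covariance of U and Q + 2bc·covariance of X and Q, with a = 6, b = 3.9, c = -2.
= 316.8 + 720.954 + 96.4 + 468 + 165.6 + 343.2
= 2110.954.

Var[Y] = 2110.954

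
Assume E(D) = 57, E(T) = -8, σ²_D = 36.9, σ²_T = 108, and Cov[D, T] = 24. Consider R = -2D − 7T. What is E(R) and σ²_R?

E(R) = (-2)·E(D) + (-7)·E(T) = (-2)·57 + (-7)·(-8) = -58.
σ²_R = a²·σ²_D + b²·σ²_T + 2ab·Cov[D, T] with a = -2, b = -7.
= (-2)²·36.9 + (-7)²·108 + 2·(-2)·(-7)·24
= 147.6 + 5292 + 672 = 6111.6.

E(R) = -58, σ²_R = 6111.6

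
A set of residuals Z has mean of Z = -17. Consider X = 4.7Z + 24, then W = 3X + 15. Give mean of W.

mean of X = 4.7·(-17) + 24 = -55.9.
mean of W = 3·(-55.9) + 15 = -152.7.

mean of W = -152.7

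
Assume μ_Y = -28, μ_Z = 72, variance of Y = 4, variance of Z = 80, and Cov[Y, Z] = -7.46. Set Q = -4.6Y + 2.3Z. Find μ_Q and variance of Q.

μ_Q = 294.4, variance of Q = 665.6936

μ_Q = (-4.6)·μ_Y + 2.3·μ_Z = (-4.6)·(-28) + 2.3·72 = 294.4.
variance of Q = a²·variance of Y + b²·variance of Z + 2ab·Cov[Y, Z] with a = -4.6, b = 2.3.
= (-4.6)²·4 + 2.3²·80 + 2·(-4.6)·2.3·(-7.46)
= 84.64 + 423.2 + 157.8536 = 665.6936.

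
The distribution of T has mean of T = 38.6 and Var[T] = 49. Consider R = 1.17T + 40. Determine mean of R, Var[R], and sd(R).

R = 1.17T + 40 is linear with a = 1.17, b = 40.
mean of R = a·mean of T + b = 1.17·38.6 + 40 = 85.162.
Var[R] = a²·Var[T] = 1.17²·49 = 67.0761 (the additive constant 40 does not affect variance).
sd(T) = √49 = 7.
sd(R) = |a|·sd(T) = |1.17|·7 = 8.19.

mean of R = 85.162, Var[R] = 67.0761, sd(R) = 8.19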